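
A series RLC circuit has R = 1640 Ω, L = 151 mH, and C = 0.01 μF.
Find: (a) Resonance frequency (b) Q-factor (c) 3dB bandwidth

Step 1 — Resonance: ω₀ = 1/√(LC) = 1/√(0.151·1e-08) = 2.573e+04 rad/s.
Step 2 — f₀ = ω₀/(2π) = 4096 Hz.
Step 3 — Series Q: Q = ω₀L/R = 2.573e+04·0.151/1640 = 2.369.
Step 4 — Bandwidth: Δω = ω₀/Q = 1.086e+04 rad/s; BW = Δω/(2π) = 1729 Hz.

(a) f₀ = 4096 Hz  (b) Q = 2.369  (c) BW = 1729 Hz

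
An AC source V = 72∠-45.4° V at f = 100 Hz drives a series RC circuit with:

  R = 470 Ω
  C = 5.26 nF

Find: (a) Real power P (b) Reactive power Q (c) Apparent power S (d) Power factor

Step 1 — Angular frequency: ω = 2π·f = 2π·100 = 628.3 rad/s.
Step 2 — Component impedances:
  R: Z = R = 470 Ω
  C: Z = 1/(jωC) = -j/(ω·C) = 0 - j3.026e+05 Ω
Step 3 — Series combination: Z_total = R + C = 470 - j3.026e+05 Ω = 3.026e+05∠-89.9° Ω.
Step 4 — Source phasor: V = 72∠-45.4° V = 50.56 - j51.27 V.
Step 5 — Current: I = V / Z = 0.0001697 + j0.0001668 A = 0.000238∠44.5° A.
Step 6 — Complex power: S = V·I* = 2.661e-05 - j0.01713 VA.
Step 7 — Real power: P = Re(S) = 2.661e-05 W.
Step 8 — Reactive power: Q = Im(S) = -0.01713 VAR.
Step 9 — Apparent power: |S| = 0.01713 VA.
Step 10 — Power factor: PF = P/|S| = 0.001553 (leading).

(a) P = 2.661e-05 W  (b) Q = -0.01713 VAR  (c) S = 0.01713 VA  (d) PF = 0.001553 (leading)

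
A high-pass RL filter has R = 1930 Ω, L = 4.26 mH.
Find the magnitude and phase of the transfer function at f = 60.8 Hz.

Step 1 — Angular frequency: ω = 2π·60.8 = 382 rad/s.
Step 2 — Transfer function: H(jω) = jωL/(R + jωL).
Step 3 — Numerator jωL = j·1.627; denominator R + jωL = 1930 + j1.627.
Step 4 — H = 7.11e-07 + j0.0008432.
Step 5 — Magnitude: |H| = 0.0008432 (-61.5 dB); phase: φ = 90.0°.

|H| = 0.0008432 (-61.5 dB), φ = 90.0°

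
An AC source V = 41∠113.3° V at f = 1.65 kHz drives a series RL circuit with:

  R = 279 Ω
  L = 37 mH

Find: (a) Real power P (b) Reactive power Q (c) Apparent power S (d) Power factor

Step 1 — Angular frequency: ω = 2π·f = 2π·1650 = 1.037e+04 rad/s.
Step 2 — Component impedances:
  R: Z = R = 279 Ω
  L: Z = jωL = j·1.037e+04·0.037 = 0 + j383.6 Ω
Step 3 — Series combination: Z_total = R + L = 279 + j383.6 Ω = 474.3∠54.0° Ω.
Step 4 — Source phasor: V = 41∠113.3° V = -16.22 + j37.66 V.
Step 5 — Current: I = V / Z = 0.04409 + j0.07435 A = 0.08644∠59.3° A.
Step 6 — Complex power: S = V·I* = 2.085 + j2.866 VA.
Step 7 — Real power: P = Re(S) = 2.085 W.
Step 8 — Reactive power: Q = Im(S) = 2.866 VAR.
Step 9 — Apparent power: |S| = 3.544 VA.
Step 10 — Power factor: PF = P/|S| = 0.5882 (lagging).

(a) P = 2.085 W  (b) Q = 2.866 VAR  (c) S = 3.544 VA  (d) PF = 0.5882 (lagging)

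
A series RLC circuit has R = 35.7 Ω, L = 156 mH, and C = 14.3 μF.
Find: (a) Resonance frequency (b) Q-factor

Step 1 — Resonance condition Im(Z)=0 gives ω₀ = 1/√(LC).
Step 2 — ω₀ = 1/√(0.156·1.43e-05) = 669.5 rad/s.
Step 3 — f₀ = ω₀/(2π) = 106.6 Hz.
Step 4 — Series Q: Q = ω₀L/R = 669.5·0.156/35.7 = 2.926.

(a) f₀ = 106.6 Hz  (b) Q = 2.926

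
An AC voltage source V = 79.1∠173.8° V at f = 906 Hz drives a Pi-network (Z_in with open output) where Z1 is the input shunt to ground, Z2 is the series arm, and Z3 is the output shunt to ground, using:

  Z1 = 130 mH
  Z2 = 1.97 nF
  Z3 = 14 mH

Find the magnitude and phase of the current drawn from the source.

Step 1 — Angular frequency: ω = 2π·f = 2π·906 = 5693 rad/s.
Step 2 — Component impedances:
  Z1: Z = jωL = j·5693·0.13 = 0 + j740 Ω
  Z2: Z = 1/(jωC) = -j/(ω·C) = 0 - j8.917e+04 Ω
  Z3: Z = jωL = j·5693·0.014 = 0 + j79.7 Ω
Step 3 — With open output, the series arm Z2 and the output shunt Z3 appear in series to ground: Z2 + Z3 = 0 - j8.909e+04 Ω.
Step 4 — Parallel with input shunt Z1: Z_in = Z1 || (Z2 + Z3) = 0 + j746.2 Ω = 746.2∠90.0° Ω.
Step 5 — Source phasor: V = 79.1∠173.8° V = -78.64 + j8.543 V.
Step 6 — Ohm's law: I = V / Z_total = (-78.64 + j8.543) / (0 + j746.2) = 0.01145 + j0.1054 A.
Step 7 — Convert to polar: |I| = 0.106 A, ∠I = 83.8°.

I = 0.106∠83.8° A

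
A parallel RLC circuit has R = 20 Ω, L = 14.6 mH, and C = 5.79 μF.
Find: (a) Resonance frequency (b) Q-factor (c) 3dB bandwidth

Step 1 — Resonance: ω₀ = 1/√(LC) = 1/√(0.0146·5.79e-06) = 3439 rad/s.
Step 2 — f₀ = ω₀/(2π) = 547.4 Hz.
Step 3 — Parallel Q: Q = R/(ω₀L) = 20/(3439·0.0146) = 0.3983.
Step 4 — Bandwidth: Δω = ω₀/Q = 8636 rad/s; BW = Δω/(2π) = 1374 Hz.

(a) f₀ = 547.4 Hz  (b) Q = 0.3983  (c) BW = 1374 Hz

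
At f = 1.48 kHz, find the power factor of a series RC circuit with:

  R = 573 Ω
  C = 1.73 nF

Step 1 — Angular frequency: ω = 2π·f = 2π·1480 = 9299 rad/s.
Step 2 — Component impedances:
  R: Z = R = 573 Ω
  C: Z = 1/(jωC) = -j/(ω·C) = 0 - j6.216e+04 Ω
Step 3 — Series combination: Z_total = R + C = 573 - j6.216e+04 Ω = 6.216e+04∠-89.5° Ω.
Step 4 — Power factor: PF = cos(φ) = Re(Z)/|Z| = 573/6.216e+04 = 0.009218.
Step 5 — Type: Im(Z) = -6.216e+04 ⇒ leading (phase φ = -89.5°).

PF = 0.009218 (leading, φ = -89.5°)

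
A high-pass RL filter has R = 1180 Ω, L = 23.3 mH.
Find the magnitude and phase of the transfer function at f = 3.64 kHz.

Step 1 — Angular frequency: ω = 2π·3640 = 2.287e+04 rad/s.
Step 2 — Transfer function: H(jω) = jωL/(R + jωL).
Step 3 — Numerator jωL = j·532.9; denominator R + jωL = 1180 + j532.9.
Step 4 — H = 0.1694 + j0.3751.
Step 5 — Magnitude: |H| = 0.4116 (-7.7 dB); phase: φ = 65.7°.

|H| = 0.4116 (-7.7 dB), φ = 65.7°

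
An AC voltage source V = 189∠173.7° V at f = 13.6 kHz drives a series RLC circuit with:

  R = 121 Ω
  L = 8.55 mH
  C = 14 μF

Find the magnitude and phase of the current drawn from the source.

Step 1 — Angular frequency: ω = 2π·f = 2π·1.36e+04 = 8.545e+04 rad/s.
Step 2 — Component impedances:
  R: Z = R = 121 Ω
  L: Z = jωL = j·8.545e+04·0.00855 = 0 + j730.6 Ω
  C: Z = 1/(jωC) = -j/(ω·C) = 0 - j0.8359 Ω
Step 3 — Series combination: Z_total = R + L + C = 121 + j729.8 Ω = 739.7∠80.6° Ω.
Step 4 — Source phasor: V = 189∠173.7° V = -187.9 + j20.74 V.
Step 5 — Ohm's law: I = V / Z_total = (-187.9 + j20.74) / (121 + j729.8) = -0.01388 + j0.2551 A.
Step 6 — Convert to polar: |I| = 0.2555 A, ∠I = 93.1°.

I = 0.2555∠93.1° A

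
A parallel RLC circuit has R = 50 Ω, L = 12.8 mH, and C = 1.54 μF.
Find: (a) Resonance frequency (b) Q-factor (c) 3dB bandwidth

Step 1 — Resonance: ω₀ = 1/√(LC) = 1/√(0.0128·1.54e-06) = 7123 rad/s.
Step 2 — f₀ = ω₀/(2π) = 1134 Hz.
Step 3 — Parallel Q: Q = R/(ω₀L) = 50/(7123·0.0128) = 0.5484.
Step 4 — Bandwidth: Δω = ω₀/Q = 1.299e+04 rad/s; BW = Δω/(2π) = 2067 Hz.

(a) f₀ = 1134 Hz  (b) Q = 0.5484  (c) BW = 2067 Hz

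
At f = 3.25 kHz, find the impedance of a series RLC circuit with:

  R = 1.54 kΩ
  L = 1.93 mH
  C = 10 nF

Step 1 — Angular frequency: ω = 2π·f = 2π·3250 = 2.042e+04 rad/s.
Step 2 — Component impedances:
  R: Z = R = 1540 Ω
  L: Z = jωL = j·2.042e+04·0.00193 = 0 + j39.41 Ω
  C: Z = 1/(jωC) = -j/(ω·C) = 0 - j4897 Ω
Step 3 — Series combination: Z_total = R + L + C = 1540 - j4858 Ω = 5096∠-72.4° Ω.

Z = 1540 - j4858 Ω = 5096∠-72.4° Ω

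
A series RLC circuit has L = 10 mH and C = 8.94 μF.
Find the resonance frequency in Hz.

Step 1 — Resonance condition Im(Z)=0 gives ω₀ = 1/√(LC).
Step 2 — ω₀ = 1/√(0.01·8.94e-06) = 3345 rad/s.
Step 3 — f₀ = ω₀/(2π) = 532.3 Hz.

f₀ = 532.3 Hz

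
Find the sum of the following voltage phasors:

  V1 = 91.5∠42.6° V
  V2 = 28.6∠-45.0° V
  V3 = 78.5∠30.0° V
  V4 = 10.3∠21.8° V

Step 1 — Convert each phasor to rectangular form:
  V1 = 91.5·(cos(42.6°) + j·sin(42.6°)) = 67.35 + j61.93 V
  V2 = 28.6·(cos(-45.0°) + j·sin(-45.0°)) = 20.22 - j20.22 V
  V3 = 78.5·(cos(30.0°) + j·sin(30.0°)) = 67.98 + j39.25 V
  V4 = 10.3·(cos(21.8°) + j·sin(21.8°)) = 9.563 + j3.825 V
Step 2 — Sum components: V_total = 165.1 + j84.79 V.
Step 3 — Convert to polar: |V_total| = 185.6 V, ∠V_total = 27.2°.

V_total = 185.6∠27.2° V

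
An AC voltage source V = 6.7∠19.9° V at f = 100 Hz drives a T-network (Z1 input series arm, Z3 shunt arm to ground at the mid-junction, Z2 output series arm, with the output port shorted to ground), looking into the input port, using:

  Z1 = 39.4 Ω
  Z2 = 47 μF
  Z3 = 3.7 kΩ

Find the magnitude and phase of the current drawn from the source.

Step 1 — Angular frequency: ω = 2π·f = 2π·100 = 628.3 rad/s.
Step 2 — Component impedances:
  Z1: Z = R = 39.4 Ω
  Z2: Z = 1/(jωC) = -j/(ω·C) = 0 - j33.86 Ω
  Z3: Z = R = 3700 Ω
Step 3 — With the output port shorted to ground, the output series arm Z2 runs from the junction to ground; the shunt arm Z3 also runs from the junction to ground. They appear in parallel: Z3 || Z2 = 0.3099 - j33.86 Ω.
Step 4 — Series with input arm Z1: Z_in = Z1 + (Z3 || Z2) = 39.71 - j33.86 Ω = 52.19∠-40.5° Ω.
Step 5 — Source phasor: V = 6.7∠19.9° V = 6.3 + j2.281 V.
Step 6 — Ohm's law: I = V / Z_total = (6.3 + j2.281) / (39.71 - j33.86) = 0.06351 + j0.1116 A.
Step 7 — Convert to polar: |I| = 0.1284 A, ∠I = 60.4°.

I = 0.1284∠60.4° A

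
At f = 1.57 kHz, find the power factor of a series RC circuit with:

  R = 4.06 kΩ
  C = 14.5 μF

Step 1 — Angular frequency: ω = 2π·f = 2π·1570 = 9865 rad/s.
Step 2 — Component impedances:
  R: Z = R = 4060 Ω
  C: Z = 1/(jωC) = -j/(ω·C) = 0 - j6.991 Ω
Step 3 — Series combination: Z_total = R + C = 4060 - j6.991 Ω = 4060∠-0.1° Ω.
Step 4 — Power factor: PF = cos(φ) = Re(Z)/|Z| = 4060/4060 = 1.
Step 5 — Type: Im(Z) = -6.991 ⇒ leading (phase φ = -0.1°).

PF = 1 (leading, φ = -0.1°)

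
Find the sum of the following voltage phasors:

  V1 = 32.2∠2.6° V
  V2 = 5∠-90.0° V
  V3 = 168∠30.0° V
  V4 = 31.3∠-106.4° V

Step 1 — Convert each phasor to rectangular form:
  V1 = 32.2·(cos(2.6°) + j·sin(2.6°)) = 32.17 + j1.461 V
  V2 = 5·(cos(-90.0°) + j·sin(-90.0°)) = 0 - j5 V
  V3 = 168·(cos(30.0°) + j·sin(30.0°)) = 145.5 + j84 V
  V4 = 31.3·(cos(-106.4°) + j·sin(-106.4°)) = -8.837 - j30.03 V
Step 2 — Sum components: V_total = 168.8 + j50.43 V.
Step 3 — Convert to polar: |V_total| = 176.2 V, ∠V_total = 16.6°.

V_total = 176.2∠16.6° V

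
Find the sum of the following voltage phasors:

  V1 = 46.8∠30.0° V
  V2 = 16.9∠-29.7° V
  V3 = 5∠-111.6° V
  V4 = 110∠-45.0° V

Step 1 — Convert each phasor to rectangular form:
  V1 = 46.8·(cos(30.0°) + j·sin(30.0°)) = 40.53 + j23.4 V
  V2 = 16.9·(cos(-29.7°) + j·sin(-29.7°)) = 14.68 - j8.373 V
  V3 = 5·(cos(-111.6°) + j·sin(-111.6°)) = -1.841 - j4.649 V
  V4 = 110·(cos(-45.0°) + j·sin(-45.0°)) = 77.78 - j77.78 V
Step 2 — Sum components: V_total = 131.2 - j67.4 V.
Step 3 — Convert to polar: |V_total| = 147.5 V, ∠V_total = -27.2°.

V_total = 147.5∠-27.2° V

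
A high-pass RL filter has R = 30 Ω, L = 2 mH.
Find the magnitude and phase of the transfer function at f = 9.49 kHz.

Step 1 — Angular frequency: ω = 2π·9490 = 5.963e+04 rad/s.
Step 2 — Transfer function: H(jω) = jωL/(R + jωL).
Step 3 — Numerator jωL = j·119.3; denominator R + jωL = 30 + j119.3.
Step 4 — H = 0.9405 + j0.2366.
Step 5 — Magnitude: |H| = 0.9698 (-0.3 dB); phase: φ = 14.1°.

|H| = 0.9698 (-0.3 dB), φ = 14.1°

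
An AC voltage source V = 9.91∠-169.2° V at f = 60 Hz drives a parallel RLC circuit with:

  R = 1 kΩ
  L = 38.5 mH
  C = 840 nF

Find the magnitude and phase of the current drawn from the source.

Step 1 — Angular frequency: ω = 2π·f = 2π·60 = 377 rad/s.
Step 2 — Component impedances:
  R: Z = R = 1000 Ω
  L: Z = jωL = j·377·0.0385 = 0 + j14.51 Ω
  C: Z = 1/(jωC) = -j/(ω·C) = 0 - j3158 Ω
Step 3 — Parallel combination: 1/Z_total = 1/R + 1/L + 1/C; Z_total = 0.2126 + j14.58 Ω = 14.58∠89.2° Ω.
Step 4 — Source phasor: V = 9.91∠-169.2° V = -9.734 - j1.857 V.
Step 5 — Ohm's law: I = V / Z_total = (-9.734 - j1.857) / (0.2126 + j14.58) = -0.1371 + j0.6657 A.
Step 6 — Convert to polar: |I| = 0.6797 A, ∠I = 101.6°.

I = 0.6797∠101.6° A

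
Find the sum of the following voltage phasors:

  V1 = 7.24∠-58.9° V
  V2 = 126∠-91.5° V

Step 1 — Convert each phasor to rectangular form:
  V1 = 7.24·(cos(-58.9°) + j·sin(-58.9°)) = 3.74 - j6.199 V
  V2 = 126·(cos(-91.5°) + j·sin(-91.5°)) = -3.298 - j126 V
Step 2 — Sum components: V_total = 0.4414 - j132.2 V.
Step 3 — Convert to polar: |V_total| = 132.2 V, ∠V_total = -89.8°.

V_total = 132.2∠-89.8° V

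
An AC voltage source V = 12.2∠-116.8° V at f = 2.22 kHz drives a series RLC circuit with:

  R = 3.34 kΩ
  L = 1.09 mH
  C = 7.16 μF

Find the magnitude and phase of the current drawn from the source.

Step 1 — Angular frequency: ω = 2π·f = 2π·2220 = 1.395e+04 rad/s.
Step 2 — Component impedances:
  R: Z = R = 3340 Ω
  L: Z = jωL = j·1.395e+04·0.00109 = 0 + j15.2 Ω
  C: Z = 1/(jωC) = -j/(ω·C) = 0 - j10.01 Ω
Step 3 — Series combination: Z_total = R + L + C = 3340 + j5.191 Ω = 3340∠0.1° Ω.
Step 4 — Source phasor: V = 12.2∠-116.8° V = -5.501 - j10.89 V.
Step 5 — Ohm's law: I = V / Z_total = (-5.501 - j10.89) / (3340 + j5.191) = -0.001652 - j0.003258 A.
Step 6 — Convert to polar: |I| = 0.003653 A, ∠I = -116.9°.

I = 0.003653∠-116.9° A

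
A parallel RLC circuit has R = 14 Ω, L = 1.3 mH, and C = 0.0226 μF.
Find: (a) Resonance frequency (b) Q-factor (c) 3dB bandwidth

Step 1 — Resonance: ω₀ = 1/√(LC) = 1/√(0.0013·2.26e-08) = 1.845e+05 rad/s.
Step 2 — f₀ = ω₀/(2π) = 2.936e+04 Hz.
Step 3 — Parallel Q: Q = R/(ω₀L) = 14/(1.845e+05·0.0013) = 0.05837.
Step 4 — Bandwidth: Δω = ω₀/Q = 3.161e+06 rad/s; BW = Δω/(2π) = 5.03e+05 Hz.

(a) f₀ = 2.936e+04 Hz  (b) Q = 0.05837  (c) BW = 5.03e+05 Hz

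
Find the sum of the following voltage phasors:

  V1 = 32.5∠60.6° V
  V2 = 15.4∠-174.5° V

Step 1 — Convert each phasor to rectangular form:
  V1 = 32.5·(cos(60.6°) + j·sin(60.6°)) = 15.95 + j28.31 V
  V2 = 15.4·(cos(-174.5°) + j·sin(-174.5°)) = -15.33 - j1.476 V
Step 2 — Sum components: V_total = 0.6253 + j26.84 V.
Step 3 — Convert to polar: |V_total| = 26.85 V, ∠V_total = 88.7°.

V_total = 26.85∠88.7° V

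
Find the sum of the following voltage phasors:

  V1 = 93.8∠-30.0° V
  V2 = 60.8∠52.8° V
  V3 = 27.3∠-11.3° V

Step 1 — Convert each phasor to rectangular form:
  V1 = 93.8·(cos(-30.0°) + j·sin(-30.0°)) = 81.23 - j46.9 V
  V2 = 60.8·(cos(52.8°) + j·sin(52.8°)) = 36.76 + j48.43 V
  V3 = 27.3·(cos(-11.3°) + j·sin(-11.3°)) = 26.77 - j5.349 V
Step 2 — Sum components: V_total = 144.8 - j3.82 V.
Step 3 — Convert to polar: |V_total| = 144.8 V, ∠V_total = -1.5°.

V_total = 144.8∠-1.5° V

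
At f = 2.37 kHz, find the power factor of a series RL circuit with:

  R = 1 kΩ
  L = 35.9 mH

Step 1 — Angular frequency: ω = 2π·f = 2π·2370 = 1.489e+04 rad/s.
Step 2 — Component impedances:
  R: Z = R = 1000 Ω
  L: Z = jωL = j·1.489e+04·0.0359 = 0 + j534.6 Ω
Step 3 — Series combination: Z_total = R + L = 1000 + j534.6 Ω = 1134∠28.1° Ω.
Step 4 — Power factor: PF = cos(φ) = Re(Z)/|Z| = 1000/1133.9 = 0.8819.
Step 5 — Type: Im(Z) = 534.6 ⇒ lagging (phase φ = 28.1°).

PF = 0.8819 (lagging, φ = 28.1°)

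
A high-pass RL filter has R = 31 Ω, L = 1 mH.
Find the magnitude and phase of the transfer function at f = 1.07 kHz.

Step 1 — Angular frequency: ω = 2π·1070 = 6723 rad/s.
Step 2 — Transfer function: H(jω) = jωL/(R + jωL).
Step 3 — Numerator jωL = j·6.723; denominator R + jωL = 31 + j6.723.
Step 4 — H = 0.04492 + j0.2071.
Step 5 — Magnitude: |H| = 0.2119 (-13.5 dB); phase: φ = 77.8°.

|H| = 0.2119 (-13.5 dB), φ = 77.8°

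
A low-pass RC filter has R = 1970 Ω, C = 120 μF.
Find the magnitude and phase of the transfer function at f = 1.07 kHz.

Step 1 — Angular frequency: ω = 2π·1070 = 6723 rad/s.
Step 2 — Transfer function: H(jω) = 1/(1 + jωRC).
Step 3 — Denominator: 1 + jωRC = 1 + j·6723·1970·0.00012 = 1 + j1589.
Step 4 — H = 3.959e-07 - j0.0006292.
Step 5 — Magnitude: |H| = 0.0006292 (-64.0 dB); phase: φ = -90.0°.

|H| = 0.0006292 (-64.0 dB), φ = -90.0°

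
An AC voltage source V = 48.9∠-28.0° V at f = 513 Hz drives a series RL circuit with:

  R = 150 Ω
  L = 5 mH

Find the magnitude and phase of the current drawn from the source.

Step 1 — Angular frequency: ω = 2π·f = 2π·513 = 3223 rad/s.
Step 2 — Component impedances:
  R: Z = R = 150 Ω
  L: Z = jωL = j·3223·0.005 = 0 + j16.12 Ω
Step 3 — Series combination: Z_total = R + L = 150 + j16.12 Ω = 150.9∠6.1° Ω.
Step 4 — Source phasor: V = 48.9∠-28.0° V = 43.18 - j22.96 V.
Step 5 — Ohm's law: I = V / Z_total = (43.18 - j22.96) / (150 + j16.12) = 0.2683 - j0.1819 A.
Step 6 — Convert to polar: |I| = 0.3241 A, ∠I = -34.1°.

I = 0.3241∠-34.1° A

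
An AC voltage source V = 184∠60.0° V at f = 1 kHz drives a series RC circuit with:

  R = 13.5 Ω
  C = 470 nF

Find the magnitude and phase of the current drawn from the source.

Step 1 — Angular frequency: ω = 2π·f = 2π·1000 = 6283 rad/s.
Step 2 — Component impedances:
  R: Z = R = 13.5 Ω
  C: Z = 1/(jωC) = -j/(ω·C) = 0 - j338.6 Ω
Step 3 — Series combination: Z_total = R + C = 13.5 - j338.6 Ω = 338.9∠-87.7° Ω.
Step 4 — Source phasor: V = 184∠60.0° V = 92 + j159.3 V.
Step 5 — Ohm's law: I = V / Z_total = (92 + j159.3) / (13.5 - j338.6) = -0.459 + j0.29 A.
Step 6 — Convert to polar: |I| = 0.5429 A, ∠I = 147.7°.

I = 0.5429∠147.7° A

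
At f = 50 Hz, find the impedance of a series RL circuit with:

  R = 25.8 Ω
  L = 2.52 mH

Step 1 — Angular frequency: ω = 2π·f = 2π·50 = 314.2 rad/s.
Step 2 — Component impedances:
  R: Z = R = 25.8 Ω
  L: Z = jωL = j·314.2·0.00252 = 0 + j0.7917 Ω
Step 3 — Series combination: Z_total = R + L = 25.8 + j0.7917 Ω = 25.81∠1.8° Ω.

Z = 25.8 + j0.7917 Ω = 25.81∠1.8° Ω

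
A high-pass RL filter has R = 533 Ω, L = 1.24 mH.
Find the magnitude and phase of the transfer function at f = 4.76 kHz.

Step 1 — Angular frequency: ω = 2π·4760 = 2.991e+04 rad/s.
Step 2 — Transfer function: H(jω) = jωL/(R + jωL).
Step 3 — Numerator jωL = j·37.09; denominator R + jωL = 533 + j37.09.
Step 4 — H = 0.004818 + j0.06924.
Step 5 — Magnitude: |H| = 0.06941 (-23.2 dB); phase: φ = 86.0°.

|H| = 0.06941 (-23.2 dB), φ = 86.0°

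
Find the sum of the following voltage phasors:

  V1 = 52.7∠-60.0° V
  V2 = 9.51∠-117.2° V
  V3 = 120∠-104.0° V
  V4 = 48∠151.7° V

Step 1 — Convert each phasor to rectangular form:
  V1 = 52.7·(cos(-60.0°) + j·sin(-60.0°)) = 26.35 - j45.64 V
  V2 = 9.51·(cos(-117.2°) + j·sin(-117.2°)) = -4.347 - j8.458 V
  V3 = 120·(cos(-104.0°) + j·sin(-104.0°)) = -29.03 - j116.4 V
  V4 = 48·(cos(151.7°) + j·sin(151.7°)) = -42.26 + j22.76 V
Step 2 — Sum components: V_total = -49.29 - j147.8 V.
Step 3 — Convert to polar: |V_total| = 155.8 V, ∠V_total = -108.4°.

V_total = 155.8∠-108.4° V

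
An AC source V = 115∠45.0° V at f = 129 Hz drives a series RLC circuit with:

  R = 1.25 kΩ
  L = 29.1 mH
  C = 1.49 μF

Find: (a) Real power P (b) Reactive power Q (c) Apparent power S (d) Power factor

Step 1 — Angular frequency: ω = 2π·f = 2π·129 = 810.5 rad/s.
Step 2 — Component impedances:
  R: Z = R = 1250 Ω
  L: Z = jωL = j·810.5·0.0291 = 0 + j23.59 Ω
  C: Z = 1/(jωC) = -j/(ω·C) = 0 - j828 Ω
Step 3 — Series combination: Z_total = R + L + C = 1250 - j804.4 Ω = 1486∠-32.8° Ω.
Step 4 — Source phasor: V = 115∠45.0° V = 81.32 + j81.32 V.
Step 5 — Current: I = V / Z = 0.0164 + j0.07561 A = 0.07736∠77.8° A.
Step 6 — Complex power: S = V·I* = 7.481 - j4.815 VA.
Step 7 — Real power: P = Re(S) = 7.481 W.
Step 8 — Reactive power: Q = Im(S) = -4.815 VAR.
Step 9 — Apparent power: |S| = 8.897 VA.
Step 10 — Power factor: PF = P/|S| = 0.8409 (leading).

(a) P = 7.481 W  (b) Q = -4.815 VAR  (c) S = 8.897 VA  (d) PF = 0.8409 (leading)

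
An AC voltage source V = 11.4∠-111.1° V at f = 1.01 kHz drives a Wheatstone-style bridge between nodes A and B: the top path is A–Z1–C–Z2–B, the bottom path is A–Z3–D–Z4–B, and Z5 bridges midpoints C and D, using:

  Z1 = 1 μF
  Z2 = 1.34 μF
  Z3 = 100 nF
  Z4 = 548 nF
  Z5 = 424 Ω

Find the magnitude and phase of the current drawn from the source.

Step 1 — Angular frequency: ω = 2π·f = 2π·1010 = 6346 rad/s.
Step 2 — Component impedances:
  Z1: Z = 1/(jωC) = -j/(ω·C) = 0 - j157.6 Ω
  Z2: Z = 1/(jωC) = -j/(ω·C) = 0 - j117.6 Ω
  Z3: Z = 1/(jωC) = -j/(ω·C) = 0 - j1576 Ω
  Z4: Z = 1/(jωC) = -j/(ω·C) = 0 - j287.6 Ω
  Z5: Z = R = 424 Ω
Step 3 — Bridge requires nodal analysis (the Z5 bridge couples midpoints C and D, so the two paths cannot be reduced to a simple series/parallel combination). Setting node B to ground and injecting 1 A at node A, the 3-node admittance system at A, C, D solves to V_A = Z_AB = 6.318 - j234.9 Ω = 235∠-88.5° Ω.
Step 4 — Source phasor: V = 11.4∠-111.1° V = -4.104 - j10.64 V.
Step 5 — Ohm's law: I = V / Z_total = (-4.104 - j10.64) / (6.318 - j234.9) = 0.04478 - j0.01868 A.
Step 6 — Convert to polar: |I| = 0.04852 A, ∠I = -22.6°.

I = 0.04852∠-22.6° A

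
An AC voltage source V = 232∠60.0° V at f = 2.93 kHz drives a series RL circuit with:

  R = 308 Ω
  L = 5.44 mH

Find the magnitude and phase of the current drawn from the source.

Step 1 — Angular frequency: ω = 2π·f = 2π·2930 = 1.841e+04 rad/s.
Step 2 — Component impedances:
  R: Z = R = 308 Ω
  L: Z = jωL = j·1.841e+04·0.00544 = 0 + j100.1 Ω
Step 3 — Series combination: Z_total = R + L = 308 + j100.1 Ω = 323.9∠18.0° Ω.
Step 4 — Source phasor: V = 232∠60.0° V = 116 + j200.9 V.
Step 5 — Ohm's law: I = V / Z_total = (116 + j200.9) / (308 + j100.1) = 0.5324 + j0.4792 A.
Step 6 — Convert to polar: |I| = 0.7163 A, ∠I = 42.0°.

I = 0.7163∠42.0° A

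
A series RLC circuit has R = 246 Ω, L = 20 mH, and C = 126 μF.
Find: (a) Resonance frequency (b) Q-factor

Step 1 — Resonance condition Im(Z)=0 gives ω₀ = 1/√(LC).
Step 2 — ω₀ = 1/√(0.02·0.000126) = 629.9 rad/s.
Step 3 — f₀ = ω₀/(2π) = 100.3 Hz.
Step 4 — Series Q: Q = ω₀L/R = 629.9·0.02/246 = 0.05121.

(a) f₀ = 100.3 Hz  (b) Q = 0.05121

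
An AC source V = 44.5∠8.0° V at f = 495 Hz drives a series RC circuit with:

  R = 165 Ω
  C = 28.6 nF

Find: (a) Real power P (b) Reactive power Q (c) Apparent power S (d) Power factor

Step 1 — Angular frequency: ω = 2π·f = 2π·495 = 3110 rad/s.
Step 2 — Component impedances:
  R: Z = R = 165 Ω
  C: Z = 1/(jωC) = -j/(ω·C) = 0 - j1.124e+04 Ω
Step 3 — Series combination: Z_total = R + C = 165 - j1.124e+04 Ω = 1.124e+04∠-89.2° Ω.
Step 4 — Source phasor: V = 44.5∠8.0° V = 44.07 + j6.193 V.
Step 5 — Current: I = V / Z = -0.0004933 + j0.003927 A = 0.003958∠97.2° A.
Step 6 — Complex power: S = V·I* = 0.002585 - j0.1761 VA.
Step 7 — Real power: P = Re(S) = 0.002585 W.
Step 8 — Reactive power: Q = Im(S) = -0.1761 VAR.
Step 9 — Apparent power: |S| = 0.1761 VA.
Step 10 — Power factor: PF = P/|S| = 0.01468 (leading).

(a) P = 0.002585 W  (b) Q = -0.1761 VAR  (c) S = 0.1761 VA  (d) PF = 0.01468 (leading)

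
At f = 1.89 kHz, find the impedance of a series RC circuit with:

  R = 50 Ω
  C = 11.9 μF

Step 1 — Angular frequency: ω = 2π·f = 2π·1890 = 1.188e+04 rad/s.
Step 2 — Component impedances:
  R: Z = R = 50 Ω
  C: Z = 1/(jωC) = -j/(ω·C) = 0 - j7.076 Ω
Step 3 — Series combination: Z_total = R + C = 50 - j7.076 Ω = 50.5∠-8.1° Ω.

Z = 50 - j7.076 Ω = 50.5∠-8.1° Ω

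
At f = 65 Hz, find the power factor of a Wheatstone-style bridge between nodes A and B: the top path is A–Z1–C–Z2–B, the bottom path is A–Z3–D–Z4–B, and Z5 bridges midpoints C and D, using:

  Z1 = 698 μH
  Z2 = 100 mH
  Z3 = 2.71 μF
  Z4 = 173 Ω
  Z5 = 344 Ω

Step 1 — Angular frequency: ω = 2π·f = 2π·65 = 408.4 rad/s.
Step 2 — Component impedances:
  Z1: Z = jωL = j·408.4·0.000698 = 0 + j0.2851 Ω
  Z2: Z = jωL = j·408.4·0.1 = 0 + j40.84 Ω
  Z3: Z = 1/(jωC) = -j/(ω·C) = 0 - j903.5 Ω
  Z4: Z = R = 173 Ω
  Z5: Z = R = 344 Ω
Step 3 — Bridge requires nodal analysis (the Z5 bridge couples midpoints C and D, so the two paths cannot be reduced to a simple series/parallel combination). Setting node B to ground and injecting 1 A at node A, the 3-node admittance system at A, C, D solves to V_A = Z_AB = 3.444 + j41.68 Ω = 41.82∠85.3° Ω.
Step 4 — Power factor: PF = cos(φ) = Re(Z)/|Z| = 3.444/41.82 = 0.08235.
Step 5 — Type: Im(Z) = 41.68 ⇒ lagging (phase φ = 85.3°).

PF = 0.08235 (lagging, φ = 85.3°)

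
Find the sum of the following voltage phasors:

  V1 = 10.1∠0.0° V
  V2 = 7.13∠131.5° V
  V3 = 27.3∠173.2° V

Step 1 — Convert each phasor to rectangular form:
  V1 = 10.1·(cos(0.0°) + j·sin(0.0°)) = 10.1 V
  V2 = 7.13·(cos(131.5°) + j·sin(131.5°)) = -4.724 + j5.34 V
  V3 = 27.3·(cos(173.2°) + j·sin(173.2°)) = -27.11 + j3.232 V
Step 2 — Sum components: V_total = -21.73 + j8.572 V.
Step 3 — Convert to polar: |V_total| = 23.36 V, ∠V_total = 158.5°.

V_total = 23.36∠158.5° V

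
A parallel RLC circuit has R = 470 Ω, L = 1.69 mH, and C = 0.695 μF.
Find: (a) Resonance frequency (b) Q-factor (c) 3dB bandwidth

Step 1 — Resonance: ω₀ = 1/√(LC) = 1/√(0.00169·6.95e-07) = 2.918e+04 rad/s.
Step 2 — f₀ = ω₀/(2π) = 4644 Hz.
Step 3 — Parallel Q: Q = R/(ω₀L) = 470/(2.918e+04·0.00169) = 9.531.
Step 4 — Bandwidth: Δω = ω₀/Q = 3061 rad/s; BW = Δω/(2π) = 487.2 Hz.

(a) f₀ = 4644 Hz  (b) Q = 9.531  (c) BW = 487.2 Hz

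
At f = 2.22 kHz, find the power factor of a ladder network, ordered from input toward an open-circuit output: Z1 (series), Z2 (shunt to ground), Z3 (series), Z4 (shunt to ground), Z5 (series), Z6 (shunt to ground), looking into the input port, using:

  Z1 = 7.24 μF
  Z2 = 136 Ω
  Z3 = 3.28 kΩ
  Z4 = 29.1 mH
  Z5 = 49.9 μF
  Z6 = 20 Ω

Step 1 — Angular frequency: ω = 2π·f = 2π·2220 = 1.395e+04 rad/s.
Step 2 — Component impedances:
  Z1: Z = 1/(jωC) = -j/(ω·C) = 0 - j9.902 Ω
  Z2: Z = R = 136 Ω
  Z3: Z = R = 3280 Ω
  Z4: Z = jωL = j·1.395e+04·0.0291 = 0 + j405.9 Ω
  Z5: Z = 1/(jωC) = -j/(ω·C) = 0 - j1.437 Ω
  Z6: Z = R = 20 Ω
Step 3 — Ladder network (open output): work backward from the far end, alternating series and parallel combinations. Z_in = 130.6 - j9.903 Ω = 131∠-4.3° Ω.
Step 4 — Power factor: PF = cos(φ) = Re(Z)/|Z| = 130.617/130.992 = 0.9971.
Step 5 — Type: Im(Z) = -9.903 ⇒ leading (phase φ = -4.3°).

PF = 0.9971 (leading, φ = -4.3°)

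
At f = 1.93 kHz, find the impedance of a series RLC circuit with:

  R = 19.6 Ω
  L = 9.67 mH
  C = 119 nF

Step 1 — Angular frequency: ω = 2π·f = 2π·1930 = 1.213e+04 rad/s.
Step 2 — Component impedances:
  R: Z = R = 19.6 Ω
  L: Z = jωL = j·1.213e+04·0.00967 = 0 + j117.3 Ω
  C: Z = 1/(jωC) = -j/(ω·C) = 0 - j693 Ω
Step 3 — Series combination: Z_total = R + L + C = 19.6 - j575.7 Ω = 576∠-88.1° Ω.

Z = 19.6 - j575.7 Ω = 576∠-88.1° Ω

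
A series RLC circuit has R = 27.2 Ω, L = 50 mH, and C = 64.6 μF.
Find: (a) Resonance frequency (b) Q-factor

Step 1 — Resonance condition Im(Z)=0 gives ω₀ = 1/√(LC).
Step 2 — ω₀ = 1/√(0.05·6.46e-05) = 556.4 rad/s.
Step 3 — f₀ = ω₀/(2π) = 88.56 Hz.
Step 4 — Series Q: Q = ω₀L/R = 556.4·0.05/27.2 = 1.023.

(a) f₀ = 88.56 Hz  (b) Q = 1.023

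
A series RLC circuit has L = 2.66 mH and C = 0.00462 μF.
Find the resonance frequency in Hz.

Step 1 — Resonance condition Im(Z)=0 gives ω₀ = 1/√(LC).
Step 2 — ω₀ = 1/√(0.00266·4.62e-09) = 2.853e+05 rad/s.
Step 3 — f₀ = ω₀/(2π) = 4.54e+04 Hz.

f₀ = 4.54e+04 Hz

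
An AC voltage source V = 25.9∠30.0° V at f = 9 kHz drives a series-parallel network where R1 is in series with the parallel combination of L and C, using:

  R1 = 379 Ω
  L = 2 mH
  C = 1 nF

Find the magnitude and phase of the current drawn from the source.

Step 1 — Angular frequency: ω = 2π·f = 2π·9000 = 5.655e+04 rad/s.
Step 2 — Component impedances:
  R1: Z = R = 379 Ω
  L: Z = jωL = j·5.655e+04·0.002 = 0 + j113.1 Ω
  C: Z = 1/(jωC) = -j/(ω·C) = 0 - j1.768e+04 Ω
Step 3 — Parallel branch: L || C = 1/(1/L + 1/C) = 0 + j113.8 Ω.
Step 4 — Series with R1: Z_total = R1 + (L || C) = 379 + j113.8 Ω = 395.7∠16.7° Ω.
Step 5 — Source phasor: V = 25.9∠30.0° V = 22.43 + j12.95 V.
Step 6 — Ohm's law: I = V / Z_total = (22.43 + j12.95) / (379 + j113.8) = 0.0637 + j0.01504 A.
Step 7 — Convert to polar: |I| = 0.06545 A, ∠I = 13.3°.

I = 0.06545∠13.3° A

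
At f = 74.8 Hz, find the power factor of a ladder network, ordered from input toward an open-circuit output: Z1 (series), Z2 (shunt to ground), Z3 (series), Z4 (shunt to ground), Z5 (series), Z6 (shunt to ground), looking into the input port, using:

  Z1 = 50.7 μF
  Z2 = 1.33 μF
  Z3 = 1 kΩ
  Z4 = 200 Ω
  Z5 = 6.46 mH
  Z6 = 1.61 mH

Step 1 — Angular frequency: ω = 2π·f = 2π·74.8 = 470 rad/s.
Step 2 — Component impedances:
  Z1: Z = 1/(jωC) = -j/(ω·C) = 0 - j41.97 Ω
  Z2: Z = 1/(jωC) = -j/(ω·C) = 0 - j1600 Ω
  Z3: Z = R = 1000 Ω
  Z4: Z = R = 200 Ω
  Z5: Z = jωL = j·470·0.00646 = 0 + j3.036 Ω
  Z6: Z = jωL = j·470·0.00161 = 0 + j0.7567 Ω
Step 3 — Ladder network (open output): work backward from the far end, alternating series and parallel combinations. Z_in = 721.5 - j490.3 Ω = 872.3∠-34.2° Ω.
Step 4 — Power factor: PF = cos(φ) = Re(Z)/|Z| = 721.5/872.3 = 0.8271.
Step 5 — Type: Im(Z) = -490.3 ⇒ leading (phase φ = -34.2°).

PF = 0.8271 (leading, φ = -34.2°)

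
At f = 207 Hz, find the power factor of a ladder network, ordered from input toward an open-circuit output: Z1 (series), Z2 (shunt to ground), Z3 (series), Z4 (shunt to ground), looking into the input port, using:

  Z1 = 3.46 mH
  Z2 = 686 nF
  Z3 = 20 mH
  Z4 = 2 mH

Step 1 — Angular frequency: ω = 2π·f = 2π·207 = 1301 rad/s.
Step 2 — Component impedances:
  Z1: Z = jωL = j·1301·0.00346 = 0 + j4.5 Ω
  Z2: Z = 1/(jωC) = -j/(ω·C) = 0 - j1121 Ω
  Z3: Z = jωL = j·1301·0.02 = 0 + j26.01 Ω
  Z4: Z = jωL = j·1301·0.002 = 0 + j2.601 Ω
Step 3 — Ladder network (open output): work backward from the far end, alternating series and parallel combinations. Z_in = 0 + j33.86 Ω = 33.86∠90.0° Ω.
Step 4 — Power factor: PF = cos(φ) = Re(Z)/|Z| = 0/33.86 = 0.
Step 5 — Type: Im(Z) = 33.86 ⇒ lagging (phase φ = 90.0°).

PF = 0 (lagging, φ = 90.0°)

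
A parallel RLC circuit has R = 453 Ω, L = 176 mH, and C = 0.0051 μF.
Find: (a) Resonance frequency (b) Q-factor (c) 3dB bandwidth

Step 1 — Resonance: ω₀ = 1/√(LC) = 1/√(0.176·5.1e-09) = 3.338e+04 rad/s.
Step 2 — f₀ = ω₀/(2π) = 5312 Hz.
Step 3 — Parallel Q: Q = R/(ω₀L) = 453/(3.338e+04·0.176) = 0.07711.
Step 4 — Bandwidth: Δω = ω₀/Q = 4.328e+05 rad/s; BW = Δω/(2π) = 6.889e+04 Hz.

(a) f₀ = 5312 Hz  (b) Q = 0.07711  (c) BW = 6.889e+04 Hz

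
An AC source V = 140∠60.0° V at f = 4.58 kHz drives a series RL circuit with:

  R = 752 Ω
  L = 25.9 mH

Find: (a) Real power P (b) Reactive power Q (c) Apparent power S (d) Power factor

Step 1 — Angular frequency: ω = 2π·f = 2π·4580 = 2.878e+04 rad/s.
Step 2 — Component impedances:
  R: Z = R = 752 Ω
  L: Z = jωL = j·2.878e+04·0.0259 = 0 + j745.3 Ω
Step 3 — Series combination: Z_total = R + L = 752 + j745.3 Ω = 1059∠44.7° Ω.
Step 4 — Source phasor: V = 140∠60.0° V = 70 + j121.2 V.
Step 5 — Current: I = V / Z = 0.1276 + j0.03479 A = 0.1322∠15.3° A.
Step 6 — Complex power: S = V·I* = 13.15 + j13.03 VA.
Step 7 — Real power: P = Re(S) = 13.15 W.
Step 8 — Reactive power: Q = Im(S) = 13.03 VAR.
Step 9 — Apparent power: |S| = 18.51 VA.
Step 10 — Power factor: PF = P/|S| = 0.7103 (lagging).

(a) P = 13.15 W  (b) Q = 13.03 VAR  (c) S = 18.51 VA  (d) PF = 0.7103 (lagging)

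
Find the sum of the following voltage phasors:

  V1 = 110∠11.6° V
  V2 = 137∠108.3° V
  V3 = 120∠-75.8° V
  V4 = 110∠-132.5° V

Step 1 — Convert each phasor to rectangular form:
  V1 = 110·(cos(11.6°) + j·sin(11.6°)) = 107.8 + j22.12 V
  V2 = 137·(cos(108.3°) + j·sin(108.3°)) = -43.02 + j130.1 V
  V3 = 120·(cos(-75.8°) + j·sin(-75.8°)) = 29.44 - j116.3 V
  V4 = 110·(cos(-132.5°) + j·sin(-132.5°)) = -74.31 - j81.1 V
Step 2 — Sum components: V_total = 19.86 - j45.24 V.
Step 3 — Convert to polar: |V_total| = 49.41 V, ∠V_total = -66.3°.

V_total = 49.41∠-66.3° V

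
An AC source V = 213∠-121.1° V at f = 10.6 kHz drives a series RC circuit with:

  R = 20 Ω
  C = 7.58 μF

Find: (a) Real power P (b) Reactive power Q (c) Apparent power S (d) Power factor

Step 1 — Angular frequency: ω = 2π·f = 2π·1.06e+04 = 6.66e+04 rad/s.
Step 2 — Component impedances:
  R: Z = R = 20 Ω
  C: Z = 1/(jωC) = -j/(ω·C) = 0 - j1.981 Ω
Step 3 — Series combination: Z_total = R + C = 20 - j1.981 Ω = 20.1∠-5.7° Ω.
Step 4 — Source phasor: V = 213∠-121.1° V = -110 - j182.4 V.
Step 5 — Current: I = V / Z = -4.553 - j9.57 A = 10.6∠-115.4° A.
Step 6 — Complex power: S = V·I* = 2246 - j222.5 VA.
Step 7 — Real power: P = Re(S) = 2246 W.
Step 8 — Reactive power: Q = Im(S) = -222.5 VAR.
Step 9 — Apparent power: |S| = 2257 VA.
Step 10 — Power factor: PF = P/|S| = 0.9951 (leading).

(a) P = 2246 W  (b) Q = -222.5 VAR  (c) S = 2257 VA  (d) PF = 0.9951 (leading)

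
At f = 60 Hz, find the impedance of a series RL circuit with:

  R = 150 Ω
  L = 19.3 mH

Step 1 — Angular frequency: ω = 2π·f = 2π·60 = 377 rad/s.
Step 2 — Component impedances:
  R: Z = R = 150 Ω
  L: Z = jωL = j·377·0.0193 = 0 + j7.276 Ω
Step 3 — Series combination: Z_total = R + L = 150 + j7.276 Ω = 150.2∠2.8° Ω.

Z = 150 + j7.276 Ω = 150.2∠2.8° Ω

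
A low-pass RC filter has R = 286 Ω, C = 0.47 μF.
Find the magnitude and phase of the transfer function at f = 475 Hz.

Step 1 — Angular frequency: ω = 2π·475 = 2985 rad/s.
Step 2 — Transfer function: H(jω) = 1/(1 + jωRC).
Step 3 — Denominator: 1 + jωRC = 1 + j·2985·286·4.7e-07 = 1 + j0.4012.
Step 4 — H = 0.8614 - j0.3456.
Step 5 — Magnitude: |H| = 0.9281 (-0.6 dB); phase: φ = -21.9°.

|H| = 0.9281 (-0.6 dB), φ = -21.9°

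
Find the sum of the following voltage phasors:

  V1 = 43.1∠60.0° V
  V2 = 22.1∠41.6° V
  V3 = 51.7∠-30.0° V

Step 1 — Convert each phasor to rectangular form:
  V1 = 43.1·(cos(60.0°) + j·sin(60.0°)) = 21.55 + j37.33 V
  V2 = 22.1·(cos(41.6°) + j·sin(41.6°)) = 16.53 + j14.67 V
  V3 = 51.7·(cos(-30.0°) + j·sin(-30.0°)) = 44.77 - j25.85 V
Step 2 — Sum components: V_total = 82.85 + j26.15 V.
Step 3 — Convert to polar: |V_total| = 86.88 V, ∠V_total = 17.5°.

V_total = 86.88∠17.5° V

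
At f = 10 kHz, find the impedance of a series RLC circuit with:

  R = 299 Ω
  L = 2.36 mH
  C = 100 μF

Step 1 — Angular frequency: ω = 2π·f = 2π·1e+04 = 6.283e+04 rad/s.
Step 2 — Component impedances:
  R: Z = R = 299 Ω
  L: Z = jωL = j·6.283e+04·0.00236 = 0 + j148.3 Ω
  C: Z = 1/(jωC) = -j/(ω·C) = 0 - j0.1592 Ω
Step 3 — Series combination: Z_total = R + L + C = 299 + j148.1 Ω = 333.7∠26.4° Ω.

Z = 299 + j148.1 Ω = 333.7∠26.4° Ω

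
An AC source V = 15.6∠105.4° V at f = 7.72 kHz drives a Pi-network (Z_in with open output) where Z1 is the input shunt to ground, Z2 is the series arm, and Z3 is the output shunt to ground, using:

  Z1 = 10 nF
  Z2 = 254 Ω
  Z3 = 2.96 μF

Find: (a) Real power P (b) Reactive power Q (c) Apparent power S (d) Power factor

Step 1 — Angular frequency: ω = 2π·f = 2π·7720 = 4.851e+04 rad/s.
Step 2 — Component impedances:
  Z1: Z = 1/(jωC) = -j/(ω·C) = 0 - j2062 Ω
  Z2: Z = R = 254 Ω
  Z3: Z = 1/(jωC) = -j/(ω·C) = 0 - j6.965 Ω
Step 3 — With open output, the series arm Z2 and the output shunt Z3 appear in series to ground: Z2 + Z3 = 254 - j6.965 Ω.
Step 4 — Parallel with input shunt Z1: Z_in = Z1 || (Z2 + Z3) = 248.5 - j37.46 Ω = 251.4∠-8.6° Ω.
Step 5 — Source phasor: V = 15.6∠105.4° V = -4.143 + j15.04 V.
Step 6 — Current: I = V / Z = -0.02522 + j0.05671 A = 0.06206∠114.0° A.
Step 7 — Complex power: S = V·I* = 0.9574 - j0.1443 VA.
Step 8 — Real power: P = Re(S) = 0.9574 W.
Step 9 — Reactive power: Q = Im(S) = -0.1443 VAR.
Step 10 — Apparent power: |S| = 0.9682 VA.
Step 11 — Power factor: PF = P/|S| = 0.9888 (leading).

(a) P = 0.9574 W  (b) Q = -0.1443 VAR  (c) S = 0.9682 VA  (d) PF = 0.9888 (leading)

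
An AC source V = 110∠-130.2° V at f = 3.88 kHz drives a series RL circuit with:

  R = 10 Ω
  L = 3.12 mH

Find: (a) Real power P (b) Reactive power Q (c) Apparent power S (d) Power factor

Step 1 — Angular frequency: ω = 2π·f = 2π·3880 = 2.438e+04 rad/s.
Step 2 — Component impedances:
  R: Z = R = 10 Ω
  L: Z = jωL = j·2.438e+04·0.00312 = 0 + j76.06 Ω
Step 3 — Series combination: Z_total = R + L = 10 + j76.06 Ω = 76.72∠82.5° Ω.
Step 4 — Source phasor: V = 110∠-130.2° V = -71 - j84.02 V.
Step 5 — Current: I = V / Z = -1.206 + j0.7748 A = 1.434∠147.3° A.
Step 6 — Complex power: S = V·I* = 20.56 + j156.4 VA.
Step 7 — Real power: P = Re(S) = 20.56 W.
Step 8 — Reactive power: Q = Im(S) = 156.4 VAR.
Step 9 — Apparent power: |S| = 157.7 VA.
Step 10 — Power factor: PF = P/|S| = 0.1304 (lagging).

(a) P = 20.56 W  (b) Q = 156.4 VAR  (c) S = 157.7 VA  (d) PF = 0.1304 (lagging)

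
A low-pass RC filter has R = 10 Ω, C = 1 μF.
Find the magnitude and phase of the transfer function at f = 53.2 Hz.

Step 1 — Angular frequency: ω = 2π·53.2 = 334.3 rad/s.
Step 2 — Transfer function: H(jω) = 1/(1 + jωRC).
Step 3 — Denominator: 1 + jωRC = 1 + j·334.3·10·1e-06 = 1 + j0.003343.
Step 4 — H = 1 - j0.003343.
Step 5 — Magnitude: |H| = 1 (-0.0 dB); phase: φ = -0.2°.

|H| = 1 (-0.0 dB), φ = -0.2°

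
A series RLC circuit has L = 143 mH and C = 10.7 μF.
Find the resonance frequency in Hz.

Step 1 — Resonance condition Im(Z)=0 gives ω₀ = 1/√(LC).
Step 2 — ω₀ = 1/√(0.143·1.07e-05) = 808.4 rad/s.
Step 3 — f₀ = ω₀/(2π) = 128.7 Hz.

f₀ = 128.7 Hz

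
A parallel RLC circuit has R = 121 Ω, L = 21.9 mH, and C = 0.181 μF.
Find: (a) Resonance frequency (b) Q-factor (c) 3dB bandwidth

Step 1 — Resonance: ω₀ = 1/√(LC) = 1/√(0.0219·1.81e-07) = 1.588e+04 rad/s.
Step 2 — f₀ = ω₀/(2π) = 2528 Hz.
Step 3 — Parallel Q: Q = R/(ω₀L) = 121/(1.588e+04·0.0219) = 0.3479.
Step 4 — Bandwidth: Δω = ω₀/Q = 4.566e+04 rad/s; BW = Δω/(2π) = 7267 Hz.

(a) f₀ = 2528 Hz  (b) Q = 0.3479  (c) BW = 7267 Hz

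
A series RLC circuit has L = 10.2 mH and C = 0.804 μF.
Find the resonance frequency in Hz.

Step 1 — Resonance condition Im(Z)=0 gives ω₀ = 1/√(LC).
Step 2 — ω₀ = 1/√(0.0102·8.04e-07) = 1.104e+04 rad/s.
Step 3 — f₀ = ω₀/(2π) = 1757 Hz.

f₀ = 1757 Hz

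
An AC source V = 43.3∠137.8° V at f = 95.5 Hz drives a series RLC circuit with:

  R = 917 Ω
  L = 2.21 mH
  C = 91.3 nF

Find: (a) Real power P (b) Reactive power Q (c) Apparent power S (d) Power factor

Step 1 — Angular frequency: ω = 2π·f = 2π·95.5 = 600 rad/s.
Step 2 — Component impedances:
  R: Z = R = 917 Ω
  L: Z = jωL = j·600·0.00221 = 0 + j1.326 Ω
  C: Z = 1/(jωC) = -j/(ω·C) = 0 - j1.825e+04 Ω
Step 3 — Series combination: Z_total = R + L + C = 917 - j1.825e+04 Ω = 1.828e+04∠-87.1° Ω.
Step 4 — Source phasor: V = 43.3∠137.8° V = -32.08 + j29.09 V.
Step 5 — Current: I = V / Z = -0.001678 - j0.001673 A = 0.002369∠-135.1° A.
Step 6 — Complex power: S = V·I* = 0.005148 - j0.1025 VA.
Step 7 — Real power: P = Re(S) = 0.005148 W.
Step 8 — Reactive power: Q = Im(S) = -0.1025 VAR.
Step 9 — Apparent power: |S| = 0.1026 VA.
Step 10 — Power factor: PF = P/|S| = 0.05018 (leading).

(a) P = 0.005148 W  (b) Q = -0.1025 VAR  (c) S = 0.1026 VA  (d) PF = 0.05018 (leading)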